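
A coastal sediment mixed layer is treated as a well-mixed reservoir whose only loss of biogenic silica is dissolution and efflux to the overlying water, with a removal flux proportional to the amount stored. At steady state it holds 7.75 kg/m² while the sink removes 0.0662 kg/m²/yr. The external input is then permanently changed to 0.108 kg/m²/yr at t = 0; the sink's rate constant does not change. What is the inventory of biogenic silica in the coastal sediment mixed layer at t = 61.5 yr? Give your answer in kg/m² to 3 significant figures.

9.75 kg/m²

The sink rate constant is k = F₀/M₀ = 0.0662/7.75 = 0.008542 yr⁻¹.
Solving dM/dt = F₁ − kM with M(0) = M₀ gives M(t) = F₁/k + (M₀ − F₁/k)·e^(−kt).
F₁/k = 0.108/0.008542 = 12.644 kg/m²; kt = 0.008542 × 61.5 = 0.5253, e^(−kt) = 0.5914.
M(61.5) = 12.644 + (7.75 − 12.644) × 0.5914 = 12.644 − 2.894 = 9.7497 kg/m².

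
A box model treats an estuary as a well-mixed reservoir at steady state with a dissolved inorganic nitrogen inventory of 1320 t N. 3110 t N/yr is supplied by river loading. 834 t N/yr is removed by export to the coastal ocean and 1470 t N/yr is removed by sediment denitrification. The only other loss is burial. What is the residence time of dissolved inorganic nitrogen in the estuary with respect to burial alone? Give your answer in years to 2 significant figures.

1.6 yr

At steady state ΣF_in = ΣF_out.
ΣF_in = 3110.0 t N/yr.
Burial flux = ΣF_in − (834 + 1470) = 3110.0 − 2304 = 806.0 t N/yr.
τ = M / F = 1320 / 806.0 = 1.638 yr.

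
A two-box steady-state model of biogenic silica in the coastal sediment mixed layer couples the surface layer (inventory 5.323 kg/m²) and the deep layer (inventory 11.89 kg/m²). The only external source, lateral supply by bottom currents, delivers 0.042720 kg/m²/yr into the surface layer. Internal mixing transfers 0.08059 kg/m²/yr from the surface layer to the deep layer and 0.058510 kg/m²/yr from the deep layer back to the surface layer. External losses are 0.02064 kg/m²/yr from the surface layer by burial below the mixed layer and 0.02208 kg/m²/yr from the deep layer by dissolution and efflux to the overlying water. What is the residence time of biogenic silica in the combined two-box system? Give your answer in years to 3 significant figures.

Residence time in the combined system uses the total inventory and the total *external* removal — internal exchanges between the two boxes cancel.
M_total = 5.323 + 11.89 = 17.213 kg/m².
ΣF_external_out = 0.02064 + 0.02208 = 0.042720 kg/m²/yr.
τ = M_total / ΣF_ext = 17.213 / 0.042720 = 402.9 yr.

403 yr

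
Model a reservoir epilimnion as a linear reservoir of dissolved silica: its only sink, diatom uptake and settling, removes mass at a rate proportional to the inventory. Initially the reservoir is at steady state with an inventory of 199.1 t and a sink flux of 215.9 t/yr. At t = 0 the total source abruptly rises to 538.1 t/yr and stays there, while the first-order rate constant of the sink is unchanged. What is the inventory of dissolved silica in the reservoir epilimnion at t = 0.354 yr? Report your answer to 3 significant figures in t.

294 t

Residence time τ = M₀/F₀ = 0.9222 yr. The eventual steady state is M_∞ = M₀·(F₁/F₀) = 199.1 × 538.1/215.9 = 496.23 t.
The anomaly ΔM(t) = M(t) − M_∞ decays as ΔM₀·e^(−t/τ) with ΔM₀ = 199.1 − 496.23 = −297.1 t.
At t = 0.354 yr, e^(−t/τ) = e^(−0.3839) = 0.6812, so ΔM = −202.4 t and M = 496.23 − 202.4 = 293.82 t.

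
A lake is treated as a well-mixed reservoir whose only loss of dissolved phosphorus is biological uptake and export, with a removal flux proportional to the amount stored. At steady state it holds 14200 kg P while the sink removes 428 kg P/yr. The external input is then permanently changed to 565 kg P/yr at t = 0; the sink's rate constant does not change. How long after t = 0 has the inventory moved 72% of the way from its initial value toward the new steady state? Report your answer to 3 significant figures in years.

42.2 yr

τ = M₀/F₀ = 14200/428 = 33.18 yr.
The remaining gap fraction is e^(−t/τ); 72% covered ⇒ e^(−t/τ) = 0.280.
t = −τ ln(0.280) = 33.18 × 1.273 = 42.23 yr.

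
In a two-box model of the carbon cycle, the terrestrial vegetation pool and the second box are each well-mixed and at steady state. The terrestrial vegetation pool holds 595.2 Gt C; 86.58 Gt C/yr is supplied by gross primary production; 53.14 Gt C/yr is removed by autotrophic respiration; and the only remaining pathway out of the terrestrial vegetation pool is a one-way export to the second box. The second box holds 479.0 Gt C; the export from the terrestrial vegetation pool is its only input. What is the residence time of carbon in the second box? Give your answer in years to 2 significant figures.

14 yr

Balance the terrestrial vegetation pool: ΣF_in = 86.580 Gt C/yr.
Export to the second box = ΣF_in − (53.14) = 33.440 Gt C/yr.
At steady state the output of the second box equals its input, 33.440 Gt C/yr.
τ = M / F = 479.0 / 33.440 = 14.32 yr.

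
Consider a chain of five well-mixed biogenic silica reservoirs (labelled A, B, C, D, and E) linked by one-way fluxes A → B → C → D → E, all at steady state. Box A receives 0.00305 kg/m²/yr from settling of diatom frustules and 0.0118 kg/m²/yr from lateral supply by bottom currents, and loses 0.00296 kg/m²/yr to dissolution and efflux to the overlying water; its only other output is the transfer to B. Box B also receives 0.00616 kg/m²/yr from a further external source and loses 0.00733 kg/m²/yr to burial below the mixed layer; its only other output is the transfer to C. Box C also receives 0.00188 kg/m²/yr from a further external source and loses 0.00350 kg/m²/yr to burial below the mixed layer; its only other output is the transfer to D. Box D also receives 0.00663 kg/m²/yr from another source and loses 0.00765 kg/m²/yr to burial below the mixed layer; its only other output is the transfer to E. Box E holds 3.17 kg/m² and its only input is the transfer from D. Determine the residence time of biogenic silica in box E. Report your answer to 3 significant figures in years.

392 yr

Box A: F(A→B) = (0.00305 + 0.0118) − 0.00296 = 0.011890 kg/m²/yr.
Box B: F(B→C) = (0.011890 + 0.00616) − 0.00733 = 0.010720 kg/m²/yr.
Box C: F(C→D) = (0.010720 + 0.00188) − 0.00350 = 0.0091000 kg/m²/yr.
Box D: F(D→E) = (0.0091000 + 0.00663) − 0.00765 = 0.0080800 kg/m²/yr.
Box E throughput = its input = 0.0080800 kg/m²/yr; τ = 3.17 / 0.0080800 = 392.3 yr.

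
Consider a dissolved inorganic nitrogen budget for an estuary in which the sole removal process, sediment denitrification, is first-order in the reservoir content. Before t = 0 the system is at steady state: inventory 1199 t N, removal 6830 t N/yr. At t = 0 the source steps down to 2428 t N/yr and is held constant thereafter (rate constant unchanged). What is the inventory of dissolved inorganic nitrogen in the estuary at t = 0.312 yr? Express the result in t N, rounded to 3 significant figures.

τ = M₀/F₀ = 1199/6830 = 0.1755 yr; rate constant k = 1/τ.
New steady state M_∞ = F₁/k = F₁·τ = 2428 × 0.1755 = 426.23 t N.
M(t) = M_∞ + (M₀ − M_∞)·e^(−t/τ); t/τ = 0.312/0.1755 = 1.777, so e^(−t/τ) = 0.1691.
M(t) = 426.23 + 772.8 × 0.1691 = 556.91 t N.

557 t N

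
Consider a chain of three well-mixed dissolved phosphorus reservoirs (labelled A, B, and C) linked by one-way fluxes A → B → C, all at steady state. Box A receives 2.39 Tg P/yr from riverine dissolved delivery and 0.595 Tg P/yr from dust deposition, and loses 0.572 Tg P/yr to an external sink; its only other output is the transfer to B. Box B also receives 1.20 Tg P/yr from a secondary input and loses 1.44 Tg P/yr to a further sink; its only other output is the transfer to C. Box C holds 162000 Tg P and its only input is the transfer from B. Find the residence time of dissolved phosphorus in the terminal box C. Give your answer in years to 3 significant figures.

74600 yr

Box A: F(A→B) = (2.39 + 0.595) − 0.572 = 2.4130 Tg P/yr.
Box B: F(B→C) = (2.4130 + 1.20) − 1.44 = 2.1730 Tg P/yr.
Box C throughput = its input = 2.1730 Tg P/yr; τ = 162000 / 2.1730 = 74550 yr.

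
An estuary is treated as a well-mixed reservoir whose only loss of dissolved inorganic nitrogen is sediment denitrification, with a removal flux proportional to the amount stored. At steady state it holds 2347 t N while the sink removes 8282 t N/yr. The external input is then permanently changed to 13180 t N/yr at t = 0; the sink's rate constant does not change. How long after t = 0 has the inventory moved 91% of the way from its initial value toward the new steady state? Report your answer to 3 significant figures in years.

0.682 yr

τ = M₀/F₀ = 2347/8282 = 0.2834 yr.
The remaining gap fraction is e^(−t/τ); 91% covered ⇒ e^(−t/τ) = 0.0900.
t = −τ ln(0.0900) = 0.2834 × 2.408 = 0.6824 yr.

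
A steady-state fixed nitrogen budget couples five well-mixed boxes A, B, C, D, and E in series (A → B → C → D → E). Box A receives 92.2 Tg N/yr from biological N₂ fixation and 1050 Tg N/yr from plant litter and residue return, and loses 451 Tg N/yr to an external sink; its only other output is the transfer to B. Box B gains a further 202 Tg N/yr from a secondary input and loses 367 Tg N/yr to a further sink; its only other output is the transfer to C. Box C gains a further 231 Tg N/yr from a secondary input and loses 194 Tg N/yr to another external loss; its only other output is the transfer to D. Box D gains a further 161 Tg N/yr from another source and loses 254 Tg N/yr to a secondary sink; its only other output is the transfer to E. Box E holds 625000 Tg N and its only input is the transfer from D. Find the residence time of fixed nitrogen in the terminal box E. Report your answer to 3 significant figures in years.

1330 yr

Box A: F(A→B) = (92.2 + 1050) − 451 = 691.20 Tg N/yr.
Box B: F(B→C) = (691.20 + 202) − 367 = 526.20 Tg N/yr.
Box C: F(C→D) = (526.20 + 231) − 194 = 563.20 Tg N/yr.
Box D: F(D→E) = (563.20 + 161) − 254 = 470.20 Tg N/yr.
Box E throughput = its input = 470.20 Tg N/yr; τ = 625000 / 470.20 = 1329 yr.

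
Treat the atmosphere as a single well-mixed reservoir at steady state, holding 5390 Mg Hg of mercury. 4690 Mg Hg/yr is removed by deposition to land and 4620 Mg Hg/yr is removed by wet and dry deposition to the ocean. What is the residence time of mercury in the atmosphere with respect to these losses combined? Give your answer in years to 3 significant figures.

0.579 yr

Total removal = 4690 + 4620 = 9310.0 Mg Hg/yr.
τ = M / ΣF_out = 5390 / 9310.0 = 0.5789 yr.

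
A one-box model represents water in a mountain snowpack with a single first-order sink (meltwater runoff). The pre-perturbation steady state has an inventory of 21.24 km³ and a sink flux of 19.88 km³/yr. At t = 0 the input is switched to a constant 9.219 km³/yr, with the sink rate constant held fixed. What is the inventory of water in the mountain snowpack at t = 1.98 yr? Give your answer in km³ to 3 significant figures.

τ = M₀/F₀ = 21.24/19.88 = 1.068 yr; rate constant k = 1/τ.
New steady state M_∞ = F₁/k = F₁·τ = 9.219 × 1.068 = 9.8497 km³.
M(t) = M_∞ + (M₀ − M_∞)·e^(−t/τ); t/τ = 1.98/1.068 = 1.853, so e^(−t/τ) = 0.1567.
M(t) = 9.8497 + 11.39 × 0.1567 = 11.635 km³.

11.6 km³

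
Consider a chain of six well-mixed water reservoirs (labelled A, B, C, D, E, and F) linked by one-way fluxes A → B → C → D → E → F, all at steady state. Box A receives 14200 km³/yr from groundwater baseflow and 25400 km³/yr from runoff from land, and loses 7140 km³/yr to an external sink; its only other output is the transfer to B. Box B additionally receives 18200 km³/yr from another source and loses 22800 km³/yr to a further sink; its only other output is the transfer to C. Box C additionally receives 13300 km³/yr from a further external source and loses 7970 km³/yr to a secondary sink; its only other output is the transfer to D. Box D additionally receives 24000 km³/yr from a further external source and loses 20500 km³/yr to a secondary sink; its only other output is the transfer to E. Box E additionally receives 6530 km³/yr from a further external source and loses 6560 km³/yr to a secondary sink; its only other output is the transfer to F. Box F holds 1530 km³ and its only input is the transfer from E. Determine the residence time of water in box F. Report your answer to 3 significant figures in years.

Box A: F(A→B) = (14200 + 25400) − 7140 = 32460 km³/yr.
Box B: F(B→C) = (32460 + 18200) − 22800 = 27860 km³/yr.
Box C: F(C→D) = (27860 + 13300) − 7970 = 33190 km³/yr.
Box D: F(D→E) = (33190 + 24000) − 20500 = 36690 km³/yr.
Box E: F(E→F) = (36690 + 6530) − 6560 = 36660 km³/yr.
Box F throughput = its input = 36660 km³/yr; τ = 1530 / 36660 = 0.04173 yr.

0.0417 yr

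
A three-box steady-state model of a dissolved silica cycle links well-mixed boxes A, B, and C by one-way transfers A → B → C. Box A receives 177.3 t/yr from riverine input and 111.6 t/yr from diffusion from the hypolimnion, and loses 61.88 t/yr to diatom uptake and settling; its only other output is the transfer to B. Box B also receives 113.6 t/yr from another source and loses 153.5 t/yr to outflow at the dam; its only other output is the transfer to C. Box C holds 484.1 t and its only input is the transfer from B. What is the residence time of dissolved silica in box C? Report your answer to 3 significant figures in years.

2.59 yr

Box A: F(A→B) = (177.3 + 111.6) − 61.88 = 227.02 t/yr.
Box B: F(B→C) = (227.02 + 113.6) − 153.5 = 187.12 t/yr.
Box C throughput = its input = 187.12 t/yr; τ = 484.1 / 187.12 = 2.587 yr.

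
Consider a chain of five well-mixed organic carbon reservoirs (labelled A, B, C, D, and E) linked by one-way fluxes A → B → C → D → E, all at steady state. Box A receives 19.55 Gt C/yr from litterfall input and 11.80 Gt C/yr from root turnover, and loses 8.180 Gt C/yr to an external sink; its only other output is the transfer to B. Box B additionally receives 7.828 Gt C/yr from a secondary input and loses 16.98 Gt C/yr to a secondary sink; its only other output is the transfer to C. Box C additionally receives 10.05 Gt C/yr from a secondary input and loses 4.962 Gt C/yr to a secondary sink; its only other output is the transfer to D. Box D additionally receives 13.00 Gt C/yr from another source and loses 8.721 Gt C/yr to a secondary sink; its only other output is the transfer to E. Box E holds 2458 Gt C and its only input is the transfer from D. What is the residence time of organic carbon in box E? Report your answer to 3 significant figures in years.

105 yr

Box A: F(A→B) = (19.55 + 11.80) − 8.180 = 23.170 Gt C/yr.
Box B: F(B→C) = (23.170 + 7.828) − 16.98 = 14.018 Gt C/yr.
Box C: F(C→D) = (14.018 + 10.05) − 4.962 = 19.106 Gt C/yr.
Box D: F(D→E) = (19.106 + 13.00) − 8.721 = 23.385 Gt C/yr.
Box E throughput = its input = 23.385 Gt C/yr; τ = 2458 / 23.385 = 105.1 yr.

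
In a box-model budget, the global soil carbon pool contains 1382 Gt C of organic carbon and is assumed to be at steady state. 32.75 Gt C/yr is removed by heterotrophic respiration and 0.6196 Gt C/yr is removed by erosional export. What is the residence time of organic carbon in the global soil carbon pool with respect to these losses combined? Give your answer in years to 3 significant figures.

41.4 yr

Total removal = 32.75 + 0.6196 = 33.370 Gt C/yr.
τ = M / ΣF_out = 1382 / 33.370 = 41.41 yr.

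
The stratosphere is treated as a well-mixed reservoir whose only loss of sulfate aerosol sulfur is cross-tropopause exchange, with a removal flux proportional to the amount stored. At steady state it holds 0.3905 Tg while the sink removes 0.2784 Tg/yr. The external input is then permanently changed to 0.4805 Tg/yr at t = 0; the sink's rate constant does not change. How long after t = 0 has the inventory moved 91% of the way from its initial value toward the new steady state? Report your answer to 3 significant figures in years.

3.38 yr

τ = M₀/F₀ = 0.3905/0.2784 = 1.403 yr.
The remaining gap fraction is e^(−t/τ); 91% covered ⇒ e^(−t/τ) = 0.0900.
t = −τ ln(0.0900) = 1.403 × 2.408 = 3.378 yr.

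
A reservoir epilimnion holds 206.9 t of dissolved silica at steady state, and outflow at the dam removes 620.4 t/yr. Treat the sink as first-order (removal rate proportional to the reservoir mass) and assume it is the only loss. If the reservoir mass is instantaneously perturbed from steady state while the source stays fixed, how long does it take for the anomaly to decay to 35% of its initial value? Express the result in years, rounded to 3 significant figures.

For a linear reservoir the anomaly decays as exp(−t/τ) with τ = M/F = 206.9/620.4 = 0.3335 yr.
exp(−t/τ) = 0.35 ⇒ t = −τ ln(0.35) = 0.3335 × 1.050 = 0.3501 yr.

0.350 yr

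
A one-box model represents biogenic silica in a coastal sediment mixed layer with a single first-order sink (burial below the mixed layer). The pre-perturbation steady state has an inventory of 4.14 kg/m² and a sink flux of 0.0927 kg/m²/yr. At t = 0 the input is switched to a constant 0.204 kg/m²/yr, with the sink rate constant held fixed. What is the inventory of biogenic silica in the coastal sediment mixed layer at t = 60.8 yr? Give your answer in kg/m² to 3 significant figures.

7.84 kg/m²

Residence time τ = M₀/F₀ = 44.66 yr. The eventual steady state is M_∞ = M₀·(F₁/F₀) = 4.14 × 0.204/0.0927 = 9.1107 kg/m².
The anomaly ΔM(t) = M(t) − M_∞ decays as ΔM₀·e^(−t/τ) with ΔM₀ = 4.14 − 9.1107 = −4.971 kg/m².
At t = 60.8 yr, e^(−t/τ) = e^(−1.361) = 0.2563, so ΔM = −1.274 kg/m² and M = 9.1107 − 1.274 = 7.8367 kg/m².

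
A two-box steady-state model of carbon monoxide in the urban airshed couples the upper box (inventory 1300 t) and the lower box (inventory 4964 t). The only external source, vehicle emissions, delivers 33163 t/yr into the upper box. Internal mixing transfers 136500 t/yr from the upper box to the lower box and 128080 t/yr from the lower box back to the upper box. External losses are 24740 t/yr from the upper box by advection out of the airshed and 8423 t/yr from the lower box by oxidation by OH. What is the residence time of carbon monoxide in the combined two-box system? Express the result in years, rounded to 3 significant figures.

Residence time in the combined system uses the total inventory and the total *external* removal — internal exchanges between the two boxes cancel.
M_total = 1300 + 4964 = 6264.0 t.
ΣF_external_out = 24740 + 8423 = 33163 t/yr.
τ = M_total / ΣF_ext = 6264.0 / 33163 = 0.1889 yr.

0.189 yr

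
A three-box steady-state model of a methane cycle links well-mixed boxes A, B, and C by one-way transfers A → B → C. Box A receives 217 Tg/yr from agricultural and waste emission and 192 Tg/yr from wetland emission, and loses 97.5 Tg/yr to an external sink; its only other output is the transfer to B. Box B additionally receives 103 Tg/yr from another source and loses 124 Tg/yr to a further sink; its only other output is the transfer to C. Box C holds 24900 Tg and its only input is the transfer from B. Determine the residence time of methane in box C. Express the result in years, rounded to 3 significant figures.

85.7 yr

Box A: F(A→B) = (217 + 192) − 97.5 = 311.50 Tg/yr.
Box B: F(B→C) = (311.50 + 103) − 124 = 290.50 Tg/yr.
Box C throughput = its input = 290.50 Tg/yr; τ = 24900 / 290.50 = 85.71 yr.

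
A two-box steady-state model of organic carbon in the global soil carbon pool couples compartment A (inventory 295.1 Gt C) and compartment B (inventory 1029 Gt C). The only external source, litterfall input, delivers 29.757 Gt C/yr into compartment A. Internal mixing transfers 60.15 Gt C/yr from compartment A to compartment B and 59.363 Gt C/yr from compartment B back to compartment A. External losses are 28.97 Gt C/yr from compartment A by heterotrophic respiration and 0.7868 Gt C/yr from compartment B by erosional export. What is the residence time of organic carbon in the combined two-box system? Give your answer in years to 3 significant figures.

44.5 yr

For the system as a whole, the A↔B exchange is internal and contributes nothing to the throughput; only the external sinks remove mass.
M_total = 295.1 + 1029 = 1324.1 Gt C.
ΣF_external_out = 28.97 + 0.7868 = 29.757 Gt C/yr.
τ = M_total / ΣF_ext = 1324.1 / 29.757 = 44.50 yr.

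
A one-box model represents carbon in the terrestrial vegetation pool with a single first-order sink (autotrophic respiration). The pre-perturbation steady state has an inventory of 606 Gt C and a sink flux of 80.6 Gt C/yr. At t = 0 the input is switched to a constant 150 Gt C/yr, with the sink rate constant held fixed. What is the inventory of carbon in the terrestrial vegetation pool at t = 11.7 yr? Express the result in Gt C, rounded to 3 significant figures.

Residence time τ = M₀/F₀ = 7.519 yr. The eventual steady state is M_∞ = M₀·(F₁/F₀) = 606 × 150/80.6 = 1127.8 Gt C.
The anomaly ΔM(t) = M(t) − M_∞ decays as ΔM₀·e^(−t/τ) with ΔM₀ = 606 − 1127.8 = −521.8 Gt C.
At t = 11.7 yr, e^(−t/τ) = e^(−1.556) = 0.2109, so ΔM = −110.1 Gt C and M = 1127.8 − 110.1 = 1017.7 Gt C.

1020 Gt C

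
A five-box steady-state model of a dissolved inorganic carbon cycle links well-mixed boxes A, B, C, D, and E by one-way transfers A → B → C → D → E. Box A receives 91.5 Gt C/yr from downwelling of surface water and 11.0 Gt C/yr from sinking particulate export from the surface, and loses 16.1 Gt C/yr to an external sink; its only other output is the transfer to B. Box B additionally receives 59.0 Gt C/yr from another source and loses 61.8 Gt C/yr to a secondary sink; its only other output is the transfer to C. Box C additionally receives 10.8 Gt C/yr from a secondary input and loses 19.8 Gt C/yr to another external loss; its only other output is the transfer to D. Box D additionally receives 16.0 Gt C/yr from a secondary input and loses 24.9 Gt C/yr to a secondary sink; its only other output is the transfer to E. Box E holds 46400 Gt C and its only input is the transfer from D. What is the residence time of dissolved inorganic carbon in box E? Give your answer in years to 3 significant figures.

706 yr

Box A: F(A→B) = (91.5 + 11.0) − 16.1 = 86.400 Gt C/yr.
Box B: F(B→C) = (86.400 + 59.0) − 61.8 = 83.600 Gt C/yr.
Box C: F(C→D) = (83.600 + 10.8) − 19.8 = 74.600 Gt C/yr.
Box D: F(D→E) = (74.600 + 16.0) − 24.9 = 65.700 Gt C/yr.
Box E throughput = its input = 65.700 Gt C/yr; τ = 46400 / 65.700 = 706.2 yr.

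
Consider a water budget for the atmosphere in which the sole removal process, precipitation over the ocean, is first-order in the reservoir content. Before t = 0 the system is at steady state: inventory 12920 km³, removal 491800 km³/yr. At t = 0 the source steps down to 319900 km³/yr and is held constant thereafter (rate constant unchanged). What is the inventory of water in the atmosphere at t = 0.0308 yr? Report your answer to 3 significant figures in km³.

9800 km³

The sink rate constant is k = F₀/M₀ = 491800/12920 = 38.07 yr⁻¹.
Solving dM/dt = F₁ − kM with M(0) = M₀ gives M(t) = F₁/k + (M₀ − F₁/k)·e^(−kt).
F₁/k = 319900/38.07 = 8404.0 km³; kt = 38.07 × 0.0308 = 1.172, e^(−kt) = 0.3096.
M(0.0308) = 8404.0 + (12920 − 8404.0) × 0.3096 = 8404.0 + 1398 = 9802.3 km³.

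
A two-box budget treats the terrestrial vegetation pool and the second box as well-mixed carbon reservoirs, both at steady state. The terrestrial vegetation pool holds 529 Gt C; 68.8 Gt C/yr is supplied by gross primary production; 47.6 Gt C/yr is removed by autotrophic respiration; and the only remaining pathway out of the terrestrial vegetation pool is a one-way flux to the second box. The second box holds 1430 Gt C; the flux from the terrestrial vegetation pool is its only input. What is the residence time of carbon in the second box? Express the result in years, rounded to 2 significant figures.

Balance the terrestrial vegetation pool: ΣF_in = 68.800 Gt C/yr.
Flux to the second box = ΣF_in − (47.6) = 21.200 Gt C/yr.
At steady state the output of the second box equals its input, 21.200 Gt C/yr.
τ = M / F = 1430 / 21.200 = 67.45 yr.

67 yr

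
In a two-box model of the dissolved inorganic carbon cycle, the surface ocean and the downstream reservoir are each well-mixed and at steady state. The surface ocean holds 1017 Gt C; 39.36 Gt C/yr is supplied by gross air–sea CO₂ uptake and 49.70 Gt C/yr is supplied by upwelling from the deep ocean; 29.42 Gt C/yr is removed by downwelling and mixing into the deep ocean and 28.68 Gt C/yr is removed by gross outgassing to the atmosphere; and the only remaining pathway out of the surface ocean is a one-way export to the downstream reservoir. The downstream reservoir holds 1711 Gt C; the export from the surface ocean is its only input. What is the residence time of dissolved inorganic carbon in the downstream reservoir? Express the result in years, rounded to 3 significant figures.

55.3 yr

Balance the surface ocean: ΣF_in = 39.36 + 49.70 = 89.060 Gt C/yr.
Export to the downstream reservoir = ΣF_in − (29.42 + 28.68) = 30.960 Gt C/yr.
At steady state the output of the downstream reservoir equals its input, 30.960 Gt C/yr.
τ = M / F = 1711 / 30.960 = 55.26 yr.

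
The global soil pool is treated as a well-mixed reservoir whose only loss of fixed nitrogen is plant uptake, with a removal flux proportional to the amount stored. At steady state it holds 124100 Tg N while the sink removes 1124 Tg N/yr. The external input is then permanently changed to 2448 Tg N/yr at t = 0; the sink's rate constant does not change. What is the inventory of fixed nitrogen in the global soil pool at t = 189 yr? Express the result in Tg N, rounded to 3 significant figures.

244000 Tg N

The sink rate constant is k = F₀/M₀ = 1124/124100 = 0.009057 yr⁻¹.
Solving dM/dt = F₁ − kM with M(0) = M₀ gives M(t) = F₁/k + (M₀ − F₁/k)·e^(−kt).
F₁/k = 2448/0.009057 = 270280 Tg N; kt = 0.009057 × 189 = 1.712, e^(−kt) = 0.1805.
M(189) = 270280 + (124100 − 270280) × 0.1805 = 270280 − 26390 = 243890 Tg N.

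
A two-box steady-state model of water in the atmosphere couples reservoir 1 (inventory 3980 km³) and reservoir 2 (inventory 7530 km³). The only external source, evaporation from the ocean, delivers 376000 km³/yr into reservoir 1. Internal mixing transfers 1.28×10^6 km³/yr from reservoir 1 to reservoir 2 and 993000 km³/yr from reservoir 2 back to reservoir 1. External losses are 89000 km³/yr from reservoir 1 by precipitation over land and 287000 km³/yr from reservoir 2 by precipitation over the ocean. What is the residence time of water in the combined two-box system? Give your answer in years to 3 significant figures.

Treat the two boxes together as one reservoir: the mixing fluxes between them are internal recycling, so τ = ΣM / Σ(external losses).
M_total = 3980 + 7530 = 11510 km³.
ΣF_external_out = 89000 + 287000 = 376000 km³/yr.
τ = M_total / ΣF_ext = 11510 / 376000 = 0.03061 yr.

0.0306 yr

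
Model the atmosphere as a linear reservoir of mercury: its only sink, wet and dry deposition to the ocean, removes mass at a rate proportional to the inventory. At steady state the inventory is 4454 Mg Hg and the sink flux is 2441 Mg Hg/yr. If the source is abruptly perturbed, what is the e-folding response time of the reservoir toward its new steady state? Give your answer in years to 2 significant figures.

1.8 yr

For a linear reservoir the response time equals the residence time τ = M/F.
τ = 4454 / 2441 = 1.825 yr.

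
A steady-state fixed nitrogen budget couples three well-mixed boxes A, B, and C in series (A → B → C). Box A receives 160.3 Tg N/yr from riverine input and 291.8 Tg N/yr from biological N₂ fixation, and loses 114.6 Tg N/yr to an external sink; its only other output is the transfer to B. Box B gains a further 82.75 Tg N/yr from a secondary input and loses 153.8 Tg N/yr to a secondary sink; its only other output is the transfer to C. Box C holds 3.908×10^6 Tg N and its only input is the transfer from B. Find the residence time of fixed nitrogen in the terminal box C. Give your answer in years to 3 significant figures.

Box A: F(A→B) = (160.3 + 291.8) − 114.6 = 337.50 Tg N/yr.
Box B: F(B→C) = (337.50 + 82.75) − 153.8 = 266.45 Tg N/yr.
Box C throughput = its input = 266.45 Tg N/yr; τ = 3.908×10^6 / 266.45 = 14670 yr.

14700 yr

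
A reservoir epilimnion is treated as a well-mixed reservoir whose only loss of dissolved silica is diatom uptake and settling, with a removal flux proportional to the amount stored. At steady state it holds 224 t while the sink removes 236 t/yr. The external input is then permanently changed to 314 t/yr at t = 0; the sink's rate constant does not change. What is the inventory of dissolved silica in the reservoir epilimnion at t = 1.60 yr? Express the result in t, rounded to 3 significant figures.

Residence time τ = M₀/F₀ = 0.9492 yr. The eventual steady state is M_∞ = M₀·(F₁/F₀) = 224 × 314/236 = 298.03 t.
The anomaly ΔM(t) = M(t) − M_∞ decays as ΔM₀·e^(−t/τ) with ΔM₀ = 224 − 298.03 = −74.03 t.
At t = 1.60 yr, e^(−t/τ) = e^(−1.686) = 0.1853, so ΔM = −13.72 t and M = 298.03 − 13.72 = 284.31 t.

284 t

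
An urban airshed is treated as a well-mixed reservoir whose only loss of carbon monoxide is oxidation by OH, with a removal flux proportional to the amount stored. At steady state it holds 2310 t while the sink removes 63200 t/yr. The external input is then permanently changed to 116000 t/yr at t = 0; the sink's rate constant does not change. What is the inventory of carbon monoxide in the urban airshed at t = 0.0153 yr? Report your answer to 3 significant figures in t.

2970 t

The sink rate constant is k = F₀/M₀ = 63200/2310 = 27.36 yr⁻¹.
Solving dM/dt = F₁ − kM with M(0) = M₀ gives M(t) = F₁/k + (M₀ − F₁/k)·e^(−kt).
F₁/k = 116000/27.36 = 4239.9 t; kt = 27.36 × 0.0153 = 0.4186, e^(−kt) = 0.6580.
M(0.0153) = 4239.9 + (2310 − 4239.9) × 0.6580 = 4239.9 − 1270 = 2970.1 t.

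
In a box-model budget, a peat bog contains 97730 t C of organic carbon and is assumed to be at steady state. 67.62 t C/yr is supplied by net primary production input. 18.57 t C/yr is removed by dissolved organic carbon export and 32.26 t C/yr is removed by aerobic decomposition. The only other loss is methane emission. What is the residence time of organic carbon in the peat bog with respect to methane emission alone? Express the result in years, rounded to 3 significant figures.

At steady state ΣF_in = ΣF_out.
ΣF_in = 67.620 t C/yr.
Methane emission flux = ΣF_in − (18.57 + 32.26) = 67.620 − 50.83 = 16.79 t C/yr.
τ = M / F = 97730 / 16.79 = 5821 yr.

5820 yr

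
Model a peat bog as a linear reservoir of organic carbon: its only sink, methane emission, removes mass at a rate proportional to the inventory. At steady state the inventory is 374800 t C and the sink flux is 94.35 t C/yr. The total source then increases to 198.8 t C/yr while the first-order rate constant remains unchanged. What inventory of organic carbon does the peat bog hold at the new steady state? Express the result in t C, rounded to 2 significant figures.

790000 t C

Rate constant k = F/M = 94.35 / 374800 = 0.0002517 yr⁻¹.
At the new steady state, source = k·M_new ⇒ M_new = 198.8 / 0.0002517 = 789700 t C.
(Equivalently M_new = M × F_new/F_old = 374800 × 198.8/94.35.)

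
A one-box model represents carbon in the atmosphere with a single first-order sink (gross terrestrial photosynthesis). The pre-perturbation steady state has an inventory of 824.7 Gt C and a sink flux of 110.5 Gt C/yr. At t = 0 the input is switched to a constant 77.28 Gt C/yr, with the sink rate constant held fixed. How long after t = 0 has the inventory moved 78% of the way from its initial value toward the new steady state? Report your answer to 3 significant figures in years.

τ = M₀/F₀ = 824.7/110.5 = 7.463 yr.
The remaining gap fraction is e^(−t/τ); 78% covered ⇒ e^(−t/τ) = 0.220.
t = −τ ln(0.220) = 7.463 × 1.514 = 11.30 yr.

11.3 yr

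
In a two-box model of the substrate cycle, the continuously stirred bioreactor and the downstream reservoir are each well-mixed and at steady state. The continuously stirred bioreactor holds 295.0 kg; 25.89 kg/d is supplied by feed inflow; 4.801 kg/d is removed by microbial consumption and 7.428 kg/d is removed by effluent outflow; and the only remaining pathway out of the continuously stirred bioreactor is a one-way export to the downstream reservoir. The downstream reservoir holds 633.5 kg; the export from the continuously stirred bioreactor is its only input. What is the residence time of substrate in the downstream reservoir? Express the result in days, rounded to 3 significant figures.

46.4 d

Balance the continuously stirred bioreactor: ΣF_in = 25.890 kg/d.
Export to the downstream reservoir = ΣF_in − (4.801 + 7.428) = 13.661 kg/d.
At steady state the output of the downstream reservoir equals its input, 13.661 kg/d.
τ = M / F = 633.5 / 13.661 = 46.37 d.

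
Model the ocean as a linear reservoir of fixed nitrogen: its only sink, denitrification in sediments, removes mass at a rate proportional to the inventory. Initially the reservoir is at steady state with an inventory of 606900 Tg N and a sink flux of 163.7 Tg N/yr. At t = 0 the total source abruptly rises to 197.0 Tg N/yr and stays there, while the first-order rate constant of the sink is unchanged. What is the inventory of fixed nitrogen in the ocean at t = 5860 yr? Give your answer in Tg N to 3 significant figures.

705000 Tg N

Residence time τ = M₀/F₀ = 3707 yr. The eventual steady state is M_∞ = M₀·(F₁/F₀) = 606900 × 197.0/163.7 = 730360 Tg N.
The anomaly ΔM(t) = M(t) − M_∞ decays as ΔM₀·e^(−t/τ) with ΔM₀ = 606900 − 730360 = −123500 Tg N.
At t = 5860 yr, e^(−t/τ) = e^(−1.581) = 0.2058, so ΔM = −25410 Tg N and M = 730360 − 25410 = 704940 Tg N.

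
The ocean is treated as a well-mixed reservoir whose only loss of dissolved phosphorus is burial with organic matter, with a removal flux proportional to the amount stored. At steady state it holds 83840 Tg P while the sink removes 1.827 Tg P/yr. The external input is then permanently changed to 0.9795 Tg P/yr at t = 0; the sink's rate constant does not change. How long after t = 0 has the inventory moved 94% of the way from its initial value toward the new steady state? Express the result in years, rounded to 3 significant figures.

129000 yr

τ = M₀/F₀ = 83840/1.827 = 45890 yr.
The remaining gap fraction is e^(−t/τ); 94% covered ⇒ e^(−t/τ) = 0.0600.
t = −τ ln(0.0600) = 45890 × 2.813 = 129100 yr.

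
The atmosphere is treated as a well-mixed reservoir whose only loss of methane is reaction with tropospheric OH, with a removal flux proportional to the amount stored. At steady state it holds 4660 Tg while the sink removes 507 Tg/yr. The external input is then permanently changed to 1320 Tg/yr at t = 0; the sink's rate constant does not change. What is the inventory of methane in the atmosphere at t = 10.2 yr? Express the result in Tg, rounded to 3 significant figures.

The sink rate constant is k = F₀/M₀ = 507/4660 = 0.1088 yr⁻¹.
Solving dM/dt = F₁ − kM with M(0) = M₀ gives M(t) = F₁/k + (M₀ − F₁/k)·e^(−kt).
F₁/k = 1320/0.1088 = 12133 Tg; kt = 0.1088 × 10.2 = 1.110, e^(−kt) = 0.3296.
M(10.2) = 12133 + (4660 − 12133) × 0.3296 = 12133 − 2463 = 9669.3 Tg.

9670 Tg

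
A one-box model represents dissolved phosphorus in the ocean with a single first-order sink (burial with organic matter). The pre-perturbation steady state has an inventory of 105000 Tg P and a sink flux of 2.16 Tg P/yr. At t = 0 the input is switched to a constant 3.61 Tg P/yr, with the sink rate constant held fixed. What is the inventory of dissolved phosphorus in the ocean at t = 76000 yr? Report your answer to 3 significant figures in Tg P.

161000 Tg P

Residence time τ = M₀/F₀ = 48610 yr. The eventual steady state is M_∞ = M₀·(F₁/F₀) = 105000 × 3.61/2.16 = 175490 Tg P.
The anomaly ΔM(t) = M(t) − M_∞ decays as ΔM₀·e^(−t/τ) with ΔM₀ = 105000 − 175490 = −70490 Tg P.
At t = 76000 yr, e^(−t/τ) = e^(−1.563) = 0.2094, so ΔM = −14760 Tg P and M = 175490 − 14760 = 160730 Tg P.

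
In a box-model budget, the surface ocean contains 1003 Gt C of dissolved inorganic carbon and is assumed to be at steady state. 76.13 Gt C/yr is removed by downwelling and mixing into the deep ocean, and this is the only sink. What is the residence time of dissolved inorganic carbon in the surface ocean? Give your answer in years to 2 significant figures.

13 yr

τ = M / F = 1003 / 76.13 = 13.17 yr.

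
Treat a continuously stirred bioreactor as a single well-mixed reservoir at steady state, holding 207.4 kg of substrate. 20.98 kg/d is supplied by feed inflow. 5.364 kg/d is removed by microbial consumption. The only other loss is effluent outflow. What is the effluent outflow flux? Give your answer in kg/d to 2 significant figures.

16 kg/d

At steady state ΣF_in = ΣF_out.
ΣF_in = 20.980 kg/d.
Effluent outflow flux = ΣF_in − (5.364) = 20.980 − 5.364 = 15.62 kg/d.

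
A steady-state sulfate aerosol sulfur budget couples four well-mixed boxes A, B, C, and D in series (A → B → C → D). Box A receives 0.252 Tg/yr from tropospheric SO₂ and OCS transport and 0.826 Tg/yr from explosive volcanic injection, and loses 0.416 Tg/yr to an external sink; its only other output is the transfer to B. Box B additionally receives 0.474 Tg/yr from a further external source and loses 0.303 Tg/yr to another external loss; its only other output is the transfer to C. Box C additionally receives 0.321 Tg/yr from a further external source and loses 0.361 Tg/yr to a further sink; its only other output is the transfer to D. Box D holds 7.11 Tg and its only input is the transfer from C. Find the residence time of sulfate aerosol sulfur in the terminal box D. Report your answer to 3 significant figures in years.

Box A: F(A→B) = (0.252 + 0.826) − 0.416 = 0.66200 Tg/yr.
Box B: F(B→C) = (0.66200 + 0.474) − 0.303 = 0.83300 Tg/yr.
Box C: F(C→D) = (0.83300 + 0.321) − 0.361 = 0.79300 Tg/yr.
Box D throughput = its input = 0.79300 Tg/yr; τ = 7.11 / 0.79300 = 8.966 yr.

8.97 yr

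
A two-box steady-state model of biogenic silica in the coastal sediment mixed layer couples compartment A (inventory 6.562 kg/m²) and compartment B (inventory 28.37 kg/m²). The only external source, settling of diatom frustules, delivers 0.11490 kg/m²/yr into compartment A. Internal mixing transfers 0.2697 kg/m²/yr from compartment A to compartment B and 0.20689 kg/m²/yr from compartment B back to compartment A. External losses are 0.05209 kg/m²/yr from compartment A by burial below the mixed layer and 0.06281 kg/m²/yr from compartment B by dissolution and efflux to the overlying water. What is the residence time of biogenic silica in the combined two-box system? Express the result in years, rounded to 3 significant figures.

Treat the two boxes together as one reservoir: the mixing fluxes between them are internal recycling, so τ = ΣM / Σ(external losses).
M_total = 6.562 + 28.37 = 34.932 kg/m².
ΣF_external_out = 0.05209 + 0.06281 = 0.11490 kg/m²/yr.
τ = M_total / ΣF_ext = 34.932 / 0.11490 = 304.0 yr.

304 yr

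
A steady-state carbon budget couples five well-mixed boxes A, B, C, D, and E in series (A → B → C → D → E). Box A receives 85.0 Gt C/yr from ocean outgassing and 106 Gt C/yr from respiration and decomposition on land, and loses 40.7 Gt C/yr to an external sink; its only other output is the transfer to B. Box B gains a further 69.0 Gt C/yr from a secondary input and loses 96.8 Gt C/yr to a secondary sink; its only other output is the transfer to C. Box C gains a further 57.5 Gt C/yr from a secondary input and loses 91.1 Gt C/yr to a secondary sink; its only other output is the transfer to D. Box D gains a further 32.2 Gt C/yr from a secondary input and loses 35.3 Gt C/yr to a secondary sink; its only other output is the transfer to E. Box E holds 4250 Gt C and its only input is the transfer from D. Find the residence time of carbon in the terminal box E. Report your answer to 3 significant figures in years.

49.5 yr

Box A: F(A→B) = (85.0 + 106) − 40.7 = 150.30 Gt C/yr.
Box B: F(B→C) = (150.30 + 69.0) − 96.8 = 122.50 Gt C/yr.
Box C: F(C→D) = (122.50 + 57.5) − 91.1 = 88.900 Gt C/yr.
Box D: F(D→E) = (88.900 + 32.2) − 35.3 = 85.800 Gt C/yr.
Box E throughput = its input = 85.800 Gt C/yr; τ = 4250 / 85.800 = 49.53 yr.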